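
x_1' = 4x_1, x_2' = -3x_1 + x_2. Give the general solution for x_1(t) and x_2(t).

x_1(t) = C_1e^(4t), x_2(t) = -C_1e^(4t) - C_2e^(t)

Coefficient matrix A = [[4, 0], [-3, 1]].
Characteristic polynomial det(A - λI) = λ^2 - 5λ + 4 = 0.
Eigenvalues λ = 4, 1.
For λ=4: (A-λI) row 2 is [-3, -3], so an eigenvector is (1, -1).
For λ=1: (A-λI) row 1 is [3, 0], so an eigenvector is (0, -1).
General solution: C_1e^(4t)(1,-1) + C_2e^(t)(0,-1).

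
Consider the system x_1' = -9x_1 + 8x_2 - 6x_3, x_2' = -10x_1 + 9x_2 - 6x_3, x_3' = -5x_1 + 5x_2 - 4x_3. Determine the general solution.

Coefficient matrix A = [[-9, 8, -6], [-10, 9, -6], [-5, 5, -4]].
det(A - λI) = 0 gives eigenvalues λ = -1, 1, -4.
For λ=-1: eigenvector (1,1,0).
For λ=1: eigenvector (1,2,1).
For λ=-4: eigenvector (2,2,1).
General solution: C_1e^(-t)(1,1,0) + C_2e^(t)(1,2,1) + C_3e^(-4t)(2,2,1).

x_1(t) = C_1e^(-t) + C_2e^(t) + 2C_3e^(-4t), x_2(t) = C_1e^(-t) + 2C_2e^(t) + 2C_3e^(-4t), x_3(t) = C_2e^(t) + C_3e^(-4t)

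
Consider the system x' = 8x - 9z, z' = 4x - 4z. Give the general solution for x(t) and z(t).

Coefficient matrix A = [[8, -9], [4, -4]].
Characteristic polynomial det(A - λI) = λ^2 - 4λ + 4 = 0.
Single eigenvalue λ = 2 with algebraic multiplicity 2.
Eigenvector v = (-3,-2); generalized eigenvector w with (A-λI)w=v is (1,1).
General solution: e^(2t)[K_1·v + K_2·(t·v + w)].

x(t) = -3K_1e^(2t) - 3K_2te^(2t) + K_2e^(2t), z(t) = -2K_1e^(2t) - 2K_2te^(2t) + K_2e^(2t)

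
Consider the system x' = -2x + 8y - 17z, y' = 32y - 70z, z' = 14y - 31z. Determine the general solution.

Coefficient matrix A = [[-2, 8, -17], [0, 32, -70], [0, 14, -31]].
det(A - λI) = 0 gives eigenvalues λ = -2, 4, -3.
For λ=-2: eigenvector (1,0,0).
For λ=4: eigenvector (1,5,2).
For λ=-3: eigenvector (1,2,1).
General solution: C_1e^(-2t)(1,0,0) + C_2e^(4t)(1,5,2) + C_3e^(-3t)(1,2,1).

x(t) = C_1e^(-2t) + C_2e^(4t) + C_3e^(-3t), y(t) = 5C_2e^(4t) + 2C_3e^(-3t), z(t) = 2C_2e^(4t) + C_3e^(-3t)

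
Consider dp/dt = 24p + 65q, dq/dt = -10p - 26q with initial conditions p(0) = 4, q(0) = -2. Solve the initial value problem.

Coefficient matrix A = [[24, 65], [-10, -26]].
Characteristic polynomial det(A - λI) = λ^2 + 2λ + 26 = 0.
Eigenvalues λ = -1 ± 5i (complex conjugate pair).
For λ=-1+5i: an eigenvector is (-2,1) - i(3,-1) = (-2 - 3i, 1 + i).
A real fundamental pair from Re and Im of e^((-1+5i)t)v: X_1 = e^(-t)(cos(5t)·(-2,1) + sin(5t)·(3,-1)), X_2 = e^(-t)(sin(5t)·(-2,1) - cos(5t)·(3,-1)).
General solution: c_1X_1 + c_2X_2.
Applying p(0)=4, q(0)=-2 gives c_1=-2, c_2=0.

p(t) = -6e^(-t)sin(5t) + 4e^(-t)cos(5t), q(t) = 2e^(-t)sin(5t) - 2e^(-t)cos(5t)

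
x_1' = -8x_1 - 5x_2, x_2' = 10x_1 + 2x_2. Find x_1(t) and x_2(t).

Coefficient matrix A = [[-8, -5], [10, 2]].
Characteristic polynomial det(A - λI) = λ^2 + 6λ + 34 = 0.
Eigenvalues λ = -3 ± 5i (complex conjugate pair).
For λ=-3+5i: an eigenvector is (0,-1) - i(1,-1) = (0 - i, -1 + i).
A real fundamental pair from Re and Im of e^((-3+5i)t)v: X_1 = e^(-3t)(cos(5t)·(0,-1) + sin(5t)·(1,-1)), X_2 = e^(-3t)(sin(5t)·(0,-1) - cos(5t)·(1,-1)).
General solution: c_1X_1 + c_2X_2.

x_1(t) = c_1e^(-3t)sin(5t) - c_2e^(-3t)cos(5t), x_2(t) = -c_1e^(-3t)sin(5t) - c_1e^(-3t)cos(5t) - c_2e^(-3t)sin(5t) + c_2e^(-3t)cos(5t)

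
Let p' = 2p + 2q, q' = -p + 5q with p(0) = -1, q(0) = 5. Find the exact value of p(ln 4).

2048

A = [[2,2],[-1,5]]; eigenvalues λ = 4, 3.
Eigenvectors: (-1,-1) for λ=4, (2,1) for λ=3.
From the initial condition, c_1 = -11, c_2 = -6.
p(ln 4) = (-11)(4^4)(-1) + (-6)(4^3)(2) = 2048.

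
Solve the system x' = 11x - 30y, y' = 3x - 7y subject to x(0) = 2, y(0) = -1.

Coefficient matrix A = [[11, -30], [3, -7]].
Characteristic polynomial det(A - λI) = λ^2 - 4λ + 13 = 0.
Eigenvalues λ = 2 ± 3i (complex conjugate pair).
For λ=2+3i: an eigenvector is (-3,-1) - i(1,0) = (-3 - i, -1).
A real fundamental pair from Re and Im of e^((2+3i)t)v: X_1 = e^(2t)(cos(3t)·(-3,-1) + sin(3t)·(1,0)), X_2 = e^(2t)(sin(3t)·(-3,-1) - cos(3t)·(1,0)).
General solution: c_1X_1 + c_2X_2.
Applying x(0)=2, y(0)=-1 gives c_1=1, c_2=-5.

x(t) = 16e^(2t)sin(3t) + 2e^(2t)cos(3t), y(t) = 5e^(2t)sin(3t) - e^(2t)cos(3t)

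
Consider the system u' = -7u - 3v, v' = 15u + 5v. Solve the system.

u(t) = -C_1e^(-t)sin(3t) + C_2e^(-t)cos(3t), v(t) = 2C_1e^(-t)sin(3t) + C_1e^(-t)cos(3t) + C_2e^(-t)sin(3t) - 2C_2e^(-t)cos(3t)

Coefficient matrix A = [[-7, -3], [15, 5]].
Characteristic polynomial det(A - λI) = λ^2 + 2λ + 10 = 0.
Eigenvalues λ = -1 ± 3i (complex conjugate pair).
For λ=-1+3i: an eigenvector is (0,1) - i(-1,2) = (0 + i, 1 - 2i).
A real fundamental pair from Re and Im of e^((-1+3i)t)v: X_1 = e^(-t)(cos(3t)·(0,1) + sin(3t)·(-1,2)), X_2 = e^(-t)(sin(3t)·(0,1) - cos(3t)·(-1,2)).
General solution: C_1X_1 + C_2X_2.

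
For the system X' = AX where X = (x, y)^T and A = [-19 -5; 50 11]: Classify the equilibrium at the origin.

stable spiral

A = [[-19,-5],[50,11]]; det(A-λI) = λ^2 + 8λ + 41.
λ = -4 ± 5i: negative real part.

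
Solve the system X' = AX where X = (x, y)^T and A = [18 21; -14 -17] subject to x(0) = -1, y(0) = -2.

x(t) = -9e^(4t) + 8e^(-3t), y(t) = 6e^(4t) - 8e^(-3t)

Coefficient matrix A = [[18, 21], [-14, -17]].
Characteristic polynomial det(A - λI) = λ^2 - λ - 12 = 0.
Eigenvalues λ = -3, 4.
For λ=-3: (A-λI) row 1 is [21, 21], so an eigenvector is (1, -1).
For λ=4: (A-λI) row 1 is [14, 21], so an eigenvector is (-3, 2).
General solution: C_1e^(-3t)(1,-1) + C_2e^(4t)(-3,2).
Applying x(0)=-1, y(0)=-2 gives C_1=8, C_2=3.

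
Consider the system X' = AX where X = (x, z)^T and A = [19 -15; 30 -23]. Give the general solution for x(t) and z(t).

Coefficient matrix A = [[19, -15], [30, -23]].
Characteristic polynomial det(A - λI) = λ^2 + 4λ + 13 = 0.
Eigenvalues λ = -2 ± 3i (complex conjugate pair).
For λ=-2+3i: an eigenvector is (-2,-3) - i(1,1) = (-2 - i, -3 - i).
A real fundamental pair from Re and Im of e^((-2+3i)t)v: X_1 = e^(-2t)(cos(3t)·(-2,-3) + sin(3t)·(1,1)), X_2 = e^(-2t)(sin(3t)·(-2,-3) - cos(3t)·(1,1)).
General solution: C_1X_1 + C_2X_2.

x(t) = C_1e^(-2t)sin(3t) - 2C_1e^(-2t)cos(3t) - 2C_2e^(-2t)sin(3t) - C_2e^(-2t)cos(3t), z(t) = C_1e^(-2t)sin(3t) - 3C_1e^(-2t)cos(3t) - 3C_2e^(-2t)sin(3t) - C_2e^(-2t)cos(3t)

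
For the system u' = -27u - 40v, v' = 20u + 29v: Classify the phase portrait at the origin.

A = [[-27,-40],[20,29]]; det(A-λI) = λ^2 - 2λ + 17.
λ = 1 ± 4i: positive real part.

unstable spiral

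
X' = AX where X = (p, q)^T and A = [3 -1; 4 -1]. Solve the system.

Coefficient matrix A = [[3, -1], [4, -1]].
Characteristic polynomial det(A - λI) = λ^2 - 2λ + 1 = 0.
Single eigenvalue λ = 1 with algebraic multiplicity 2.
Eigenvector v = (1,2); generalized eigenvector w with (A-λI)w=v is (2,3).
General solution: e^(t)[C_1·v + C_2·(t·v + w)].

p(t) = C_1e^(t) + C_2te^(t) + 2C_2e^(t), q(t) = 2C_1e^(t) + 2C_2te^(t) + 3C_2e^(t)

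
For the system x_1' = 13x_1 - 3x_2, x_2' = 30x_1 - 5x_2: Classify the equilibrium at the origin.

unstable spiral

A = [[13,-3],[30,-5]]; det(A-λI) = λ^2 - 8λ + 25.
λ = 4 ± 3i: positive real part.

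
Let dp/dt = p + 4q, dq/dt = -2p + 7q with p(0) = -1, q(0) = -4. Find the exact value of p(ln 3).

-1539

A = [[1,4],[-2,7]]; eigenvalues λ = 3, 5.
Eigenvectors: (2,1) for λ=3, (1,1) for λ=5.
From the initial condition, c_1 = 3, c_2 = -7.
p(ln 3) = (3)(3^3)(2) + (-7)(3^5)(1) = -1539.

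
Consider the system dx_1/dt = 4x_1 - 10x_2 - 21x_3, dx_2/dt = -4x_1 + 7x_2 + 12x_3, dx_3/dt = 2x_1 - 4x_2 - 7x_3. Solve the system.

Coefficient matrix A = [[4, -10, -21], [-4, 7, 12], [2, -4, -7]].
det(A - λI) = 0 gives eigenvalues λ = 2, 3, -1.
For λ=2: eigenvector (1,-4,2).
For λ=3: eigenvector (-1,2,-1).
For λ=-1: eigenvector (2,1,0).
General solution: c_1e^(2t)(1,-4,2) + c_2e^(3t)(-1,2,-1) + c_3e^(-t)(2,1,0).

x_1(t) = c_1e^(2t) - c_2e^(3t) + 2c_3e^(-t), x_2(t) = -4c_1e^(2t) + 2c_2e^(3t) + c_3e^(-t), x_3(t) = 2c_1e^(2t) - c_2e^(3t)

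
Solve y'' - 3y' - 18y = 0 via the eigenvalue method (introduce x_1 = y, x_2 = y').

y(t) = K_1e^(-3t) + K_2e^(6t)

Let x_1 = y, x_2 = y'. Then x_1' = x_2 and x_2' = 18x_1 + 3x_2.
A = [[0,1],[18,3]]; det(A-λI) = λ^2 - 3λ - 18.
Eigenvalues λ = -3, 6 with eigenvectors (1,-3), (1,6).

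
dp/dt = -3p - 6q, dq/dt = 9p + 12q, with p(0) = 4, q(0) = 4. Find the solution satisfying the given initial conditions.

Coefficient matrix A = [[-3, -6], [9, 12]].
Characteristic polynomial det(A - λI) = λ^2 - 9λ + 18 = 0.
Eigenvalues λ = 6, 3.
For λ=6: (A-λI) row 1 is [-9, -6], so an eigenvector is (-2, 3).
For λ=3: (A-λI) row 1 is [-6, -6], so an eigenvector is (-1, 1).
General solution: C_1e^(6t)(-2,3) + C_2e^(3t)(-1,1).
Applying p(0)=4, q(0)=4 gives C_1=8, C_2=-20.

p(t) = -16e^(6t) + 20e^(3t), q(t) = 24e^(6t) - 20e^(3t)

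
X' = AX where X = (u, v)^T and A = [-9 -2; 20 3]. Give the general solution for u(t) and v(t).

Coefficient matrix A = [[-9, -2], [20, 3]].
Characteristic polynomial det(A - λI) = λ^2 + 6λ + 13 = 0.
Eigenvalues λ = -3 ± 2i (complex conjugate pair).
For λ=-3+2i: an eigenvector is (-1,3) - i(0,-1) = (-1, 3 + i).
A real fundamental pair from Re and Im of e^((-3+2i)t)v: X_1 = e^(-3t)(cos(2t)·(-1,3) + sin(2t)·(0,-1)), X_2 = e^(-3t)(sin(2t)·(-1,3) - cos(2t)·(0,-1)).
General solution: c_1X_1 + c_2X_2.

u(t) = -c_1e^(-3t)cos(2t) - c_2e^(-3t)sin(2t), v(t) = -c_1e^(-3t)sin(2t) + 3c_1e^(-3t)cos(2t) + 3c_2e^(-3t)sin(2t) + c_2e^(-3t)cos(2t)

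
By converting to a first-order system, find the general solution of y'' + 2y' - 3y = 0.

Let x_1 = y, x_2 = y'. Then x_1' = x_2 and x_2' = 3x_1 - 2x_2.
A = [[0,1],[3,-2]]; det(A-λI) = λ^2 + 2λ - 3.
Eigenvalues λ = -3, 1 with eigenvectors (1,-3), (1,1).

y(t) = C_1e^(-3t) + C_2e^(t)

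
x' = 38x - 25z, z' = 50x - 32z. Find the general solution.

x(t) = -2C_1e^(3t)sin(5t) - C_1e^(3t)cos(5t) - C_2e^(3t)sin(5t) + 2C_2e^(3t)cos(5t), z(t) = -3C_1e^(3t)sin(5t) - C_1e^(3t)cos(5t) - C_2e^(3t)sin(5t) + 3C_2e^(3t)cos(5t)

Coefficient matrix A = [[38, -25], [50, -32]].
Characteristic polynomial det(A - λI) = λ^2 - 6λ + 34 = 0.
Eigenvalues λ = 3 ± 5i (complex conjugate pair).
For λ=3+5i: an eigenvector is (-1,-1) - i(-2,-3) = (-1 + 2i, -1 + 3i).
A real fundamental pair from Re and Im of e^((3+5i)t)v: X_1 = e^(3t)(cos(5t)·(-1,-1) + sin(5t)·(-2,-3)), X_2 = e^(3t)(sin(5t)·(-1,-1) - cos(5t)·(-2,-3)).
General solution: C_1X_1 + C_2X_2.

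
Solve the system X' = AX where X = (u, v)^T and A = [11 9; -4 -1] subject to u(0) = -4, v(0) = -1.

u(t) = -33te^(5t) - 4e^(5t), v(t) = 22te^(5t) - e^(5t)

Coefficient matrix A = [[11, 9], [-4, -1]].
Characteristic polynomial det(A - λI) = λ^2 - 10λ + 25 = 0.
Single eigenvalue λ = 5 with algebraic multiplicity 2.
Eigenvector v = (-3,2); generalized eigenvector w with (A-λI)w=v is (1,-1).
General solution: e^(5t)[K_1·v + K_2·(t·v + w)].
Applying u(0)=-4, v(0)=-1 gives K_1=5, K_2=11.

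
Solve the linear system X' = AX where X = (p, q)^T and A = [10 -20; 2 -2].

p(t) = c_1e^(4t)sin(2t) - 3c_1e^(4t)cos(2t) - 3c_2e^(4t)sin(2t) - c_2e^(4t)cos(2t), q(t) = -c_1e^(4t)cos(2t) - c_2e^(4t)sin(2t)

Coefficient matrix A = [[10, -20], [2, -2]].
Characteristic polynomial det(A - λI) = λ^2 - 8λ + 20 = 0.
Eigenvalues λ = 4 ± 2i (complex conjugate pair).
For λ=4+2i: an eigenvector is (-3,-1) - i(1,0) = (-3 - i, -1).
A real fundamental pair from Re and Im of e^((4+2i)t)v: X_1 = e^(4t)(cos(2t)·(-3,-1) + sin(2t)·(1,0)), X_2 = e^(4t)(sin(2t)·(-3,-1) - cos(2t)·(1,0)).
General solution: c_1X_1 + c_2X_2.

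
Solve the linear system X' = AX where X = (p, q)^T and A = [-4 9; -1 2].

Coefficient matrix A = [[-4, 9], [-1, 2]].
Characteristic polynomial det(A - λI) = λ^2 + 2λ + 1 = 0.
Single eigenvalue λ = -1 with algebraic multiplicity 2.
Eigenvector v = (3,1); generalized eigenvector w with (A-λI)w=v is (2,1).
General solution: e^(-t)[c_1·v + c_2·(t·v + w)].

p(t) = 3c_1e^(-t) + 3c_2te^(-t) + 2c_2e^(-t), q(t) = c_1e^(-t) + c_2te^(-t) + c_2e^(-t)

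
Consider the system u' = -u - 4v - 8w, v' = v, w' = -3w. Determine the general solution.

Coefficient matrix A = [[-1, -4, -8], [0, 1, 0], [0, 0, -3]].
det(A - λI) = 0 gives eigenvalues λ = -1, 1, -3.
For λ=-1: eigenvector (1,0,0).
For λ=1: eigenvector (-2,1,0).
For λ=-3: eigenvector (4,0,1).
General solution: K_1e^(-t)(1,0,0) + K_2e^(t)(-2,1,0) + K_3e^(-3t)(4,0,1).

u(t) = K_1e^(-t) - 2K_2e^(t) + 4K_3e^(-3t), v(t) = K_2e^(t), w(t) = K_3e^(-3t)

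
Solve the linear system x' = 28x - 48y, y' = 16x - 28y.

x(t) = -2C_1e^(4t) + 3C_2e^(-4t), y(t) = -C_1e^(4t) + 2C_2e^(-4t)

Coefficient matrix A = [[28, -48], [16, -28]].
Characteristic polynomial det(A - λI) = λ^2 - 16 = 0.
Eigenvalues λ = 4, -4.
For λ=4: (A-λI) row 1 is [24, -48], so an eigenvector is (-2, -1).
For λ=-4: (A-λI) row 1 is [32, -48], so an eigenvector is (3, 2).
General solution: C_1e^(4t)(-2,-1) + C_2e^(-4t)(3,2).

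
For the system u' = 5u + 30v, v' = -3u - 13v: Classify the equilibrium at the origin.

A = [[5,30],[-3,-13]]; det(A-λI) = λ^2 + 8λ + 25.
λ = -4 ± 3i: negative real part.

stable spiral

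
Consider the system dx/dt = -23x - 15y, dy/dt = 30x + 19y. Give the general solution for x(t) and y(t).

x(t) = c_1e^(-2t)sin(3t) + 2c_1e^(-2t)cos(3t) + 2c_2e^(-2t)sin(3t) - c_2e^(-2t)cos(3t), y(t) = -c_1e^(-2t)sin(3t) - 3c_1e^(-2t)cos(3t) - 3c_2e^(-2t)sin(3t) + c_2e^(-2t)cos(3t)

Coefficient matrix A = [[-23, -15], [30, 19]].
Characteristic polynomial det(A - λI) = λ^2 + 4λ + 13 = 0.
Eigenvalues λ = -2 ± 3i (complex conjugate pair).
For λ=-2+3i: an eigenvector is (2,-3) - i(1,-1) = (2 - i, -3 + i).
A real fundamental pair from Re and Im of e^((-2+3i)t)v: X_1 = e^(-2t)(cos(3t)·(2,-3) + sin(3t)·(1,-1)), X_2 = e^(-2t)(sin(3t)·(2,-3) - cos(3t)·(1,-1)).
General solution: c_1X_1 + c_2X_2.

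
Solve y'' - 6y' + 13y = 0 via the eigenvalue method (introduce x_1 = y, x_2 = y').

y(t) = c_1e^(3t)cos(2t) + c_2e^(3t)sin(2t)

Let x_1 = y, x_2 = y'. Then x_1' = x_2 and x_2' = -13x_1 + 6x_2.
A = [[0,1],[-13,6]]; det(A-λI) = λ^2 - 6λ + 13.
Eigenvalues λ = 3 ± 2i.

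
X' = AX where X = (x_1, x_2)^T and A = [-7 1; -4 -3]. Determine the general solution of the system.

Coefficient matrix A = [[-7, 1], [-4, -3]].
Characteristic polynomial det(A - λI) = λ^2 + 10λ + 25 = 0.
Single eigenvalue λ = -5 with algebraic multiplicity 2.
Eigenvector v = (-1,-2); generalized eigenvector w with (A-λI)w=v is (-1,-3).
General solution: e^(-5t)[c_1·v + c_2·(t·v + w)].

x_1(t) = -c_1e^(-5t) - c_2te^(-5t) - c_2e^(-5t), x_2(t) = -2c_1e^(-5t) - 2c_2te^(-5t) - 3c_2e^(-5t)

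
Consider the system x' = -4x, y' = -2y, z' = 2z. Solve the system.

Coefficient matrix A = [[-4, 0, 0], [0, -2, 0], [0, 0, 2]].
det(A - λI) = 0 gives eigenvalues λ = -2, -4, 2.
For λ=-2: eigenvector (0,1,0).
For λ=-4: eigenvector (1,0,0).
For λ=2: eigenvector (0,0,1).
General solution: c_1e^(-2t)(0,1,0) + c_2e^(-4t)(1,0,0) + c_3e^(2t)(0,0,1).

x(t) = c_2e^(-4t), y(t) = c_1e^(-2t), z(t) = c_3e^(2t)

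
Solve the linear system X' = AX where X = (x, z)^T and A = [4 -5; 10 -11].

Coefficient matrix A = [[4, -5], [10, -11]].
Characteristic polynomial det(A - λI) = λ^2 + 7λ + 6 = 0.
Eigenvalues λ = -6, -1.
For λ=-6: (A-λI) row 1 is [10, -5], so an eigenvector is (-1, -2).
For λ=-1: (A-λI) row 1 is [5, -5], so an eigenvector is (-1, -1).
General solution: K_1e^(-6t)(-1,-2) + K_2e^(-t)(-1,-1).

x(t) = -K_1e^(-6t) - K_2e^(-t), z(t) = -2K_1e^(-6t) - K_2e^(-t)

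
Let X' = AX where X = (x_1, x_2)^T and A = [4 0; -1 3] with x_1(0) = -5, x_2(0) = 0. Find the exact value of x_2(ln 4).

A = [[4,0],[-1,3]]; eigenvalues λ = 3, 4.
Eigenvectors: (0,-1) for λ=3, (-1,1) for λ=4.
From the initial condition, c_1 = 5, c_2 = 5.
x_2(ln 4) = (5)(4^3)(-1) + (5)(4^4)(1) = 960.

960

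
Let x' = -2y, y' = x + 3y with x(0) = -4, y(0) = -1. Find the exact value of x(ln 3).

24

A = [[0,-2],[1,3]]; eigenvalues λ = 1, 2.
Eigenvectors: (2,-1) for λ=1, (-1,1) for λ=2.
From the initial condition, c_1 = -5, c_2 = -6.
x(ln 3) = (-5)(3^1)(2) + (-6)(3^2)(-1) = 24.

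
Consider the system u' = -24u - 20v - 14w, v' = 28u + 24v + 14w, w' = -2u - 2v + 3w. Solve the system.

Coefficient matrix A = [[-24, -20, -14], [28, 24, 14], [-2, -2, 3]].
det(A - λI) = 0 gives eigenvalues λ = -4, 4, 3.
For λ=-4: eigenvector (1,-1,0).
For λ=4: eigenvector (1,0,-2).
For λ=3: eigenvector (-2,2,1).
General solution: K_1e^(-4t)(1,-1,0) + K_2e^(4t)(1,0,-2) + K_3e^(3t)(-2,2,1).

u(t) = K_1e^(-4t) + K_2e^(4t) - 2K_3e^(3t), v(t) = -K_1e^(-4t) + 2K_3e^(3t), w(t) = -2K_2e^(4t) + K_3e^(3t)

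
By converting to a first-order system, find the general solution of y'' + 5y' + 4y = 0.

Let x_1 = y, x_2 = y'. Then x_1' = x_2 and x_2' = -4x_1 - 5x_2.
A = [[0,1],[-4,-5]]; det(A-λI) = λ^2 + 5λ + 4.
Eigenvalues λ = -4, -1 with eigenvectors (1,-4), (1,-1).

y(t) = K_1e^(-4t) + K_2e^(-t)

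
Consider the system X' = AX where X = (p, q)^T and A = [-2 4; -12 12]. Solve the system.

Coefficient matrix A = [[-2, 4], [-12, 12]].
Characteristic polynomial det(A - λI) = λ^2 - 10λ + 24 = 0.
Eigenvalues λ = 4, 6.
For λ=4: (A-λI) row 1 is [-6, 4], so an eigenvector is (2, 3).
For λ=6: (A-λI) row 1 is [-8, 4], so an eigenvector is (-1, -2).
General solution: K_1e^(4t)(2,3) + K_2e^(6t)(-1,-2).

p(t) = 2K_1e^(4t) - K_2e^(6t), q(t) = 3K_1e^(4t) - 2K_2e^(6t)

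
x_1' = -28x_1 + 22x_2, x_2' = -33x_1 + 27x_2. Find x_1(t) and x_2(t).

x_1(t) = K_1e^(-6t) + 2K_2e^(5t), x_2(t) = K_1e^(-6t) + 3K_2e^(5t)

Coefficient matrix A = [[-28, 22], [-33, 27]].
Characteristic polynomial det(A - λI) = λ^2 + λ - 30 = 0.
Eigenvalues λ = -6, 5.
For λ=-6: (A-λI) row 1 is [-22, 22], so an eigenvector is (1, 1).
For λ=5: (A-λI) row 1 is [-33, 22], so an eigenvector is (2, 3).
General solution: K_1e^(-6t)(1,1) + K_2e^(5t)(2,3).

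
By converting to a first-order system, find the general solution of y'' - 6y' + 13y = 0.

y(t) = c_1e^(3t)cos(2t) + c_2e^(3t)sin(2t)

Let x_1 = y, x_2 = y'. Then x_1' = x_2 and x_2' = -13x_1 + 6x_2.
A = [[0,1],[-13,6]]; det(A-λI) = λ^2 - 6λ + 13.
Eigenvalues λ = 3 ± 2i.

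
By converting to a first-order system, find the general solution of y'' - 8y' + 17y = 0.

Let x_1 = y, x_2 = y'. Then x_1' = x_2 and x_2' = -17x_1 + 8x_2.
A = [[0,1],[-17,8]]; det(A-λI) = λ^2 - 8λ + 17.
Eigenvalues λ = 4 ± i.

y(t) = c_1e^(4t)cos(t) + c_2e^(4t)sin(t)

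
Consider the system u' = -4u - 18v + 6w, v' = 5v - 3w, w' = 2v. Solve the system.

u(t) = c_1e^(-4t) + 6c_2e^(3t) - 2c_3e^(2t), v(t) = -3c_2e^(3t) + c_3e^(2t), w(t) = -2c_2e^(3t) + c_3e^(2t)

Coefficient matrix A = [[-4, -18, 6], [0, 5, -3], [0, 2, 0]].
det(A - λI) = 0 gives eigenvalues λ = -4, 3, 2.
For λ=-4: eigenvector (1,0,0).
For λ=3: eigenvector (6,-3,-2).
For λ=2: eigenvector (-2,1,1).
General solution: c_1e^(-4t)(1,0,0) + c_2e^(3t)(6,-3,-2) + c_3e^(2t)(-2,1,1).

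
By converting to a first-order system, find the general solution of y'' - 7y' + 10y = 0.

y(t) = K_1e^(5t) + K_2e^(2t)

Let x_1 = y, x_2 = y'. Then x_1' = x_2 and x_2' = -10x_1 + 7x_2.
A = [[0,1],[-10,7]]; det(A-λI) = λ^2 - 7λ + 10.
Eigenvalues λ = 5, 2 with eigenvectors (1,5), (1,2).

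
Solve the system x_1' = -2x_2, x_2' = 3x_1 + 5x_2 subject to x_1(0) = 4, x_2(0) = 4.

Coefficient matrix A = [[0, -2], [3, 5]].
Characteristic polynomial det(A - λI) = λ^2 - 5λ + 6 = 0.
Eigenvalues λ = 3, 2.
For λ=3: (A-λI) row 1 is [-3, -2], so an eigenvector is (-2, 3).
For λ=2: (A-λI) row 1 is [-2, -2], so an eigenvector is (-1, 1).
General solution: K_1e^(3t)(-2,3) + K_2e^(2t)(-1,1).
Applying x_1(0)=4, x_2(0)=4 gives K_1=8, K_2=-20.

x_1(t) = -16e^(3t) + 20e^(2t), x_2(t) = 24e^(3t) - 20e^(2t)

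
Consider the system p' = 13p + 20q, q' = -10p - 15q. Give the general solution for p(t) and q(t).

Coefficient matrix A = [[13, 20], [-10, -15]].
Characteristic polynomial det(A - λI) = λ^2 + 2λ + 5 = 0.
Eigenvalues λ = -1 ± 2i (complex conjugate pair).
For λ=-1+2i: an eigenvector is (-1,1) - i(3,-2) = (-1 - 3i, 1 + 2i).
A real fundamental pair from Re and Im of e^((-1+2i)t)v: X_1 = e^(-t)(cos(2t)·(-1,1) + sin(2t)·(3,-2)), X_2 = e^(-t)(sin(2t)·(-1,1) - cos(2t)·(3,-2)).
General solution: K_1X_1 + K_2X_2.

p(t) = 3K_1e^(-t)sin(2t) - K_1e^(-t)cos(2t) - K_2e^(-t)sin(2t) - 3K_2e^(-t)cos(2t), q(t) = -2K_1e^(-t)sin(2t) + K_1e^(-t)cos(2t) + K_2e^(-t)sin(2t) + 2K_2e^(-t)cos(2t)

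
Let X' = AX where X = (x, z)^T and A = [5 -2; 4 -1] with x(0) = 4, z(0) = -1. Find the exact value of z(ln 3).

A = [[5,-2],[4,-1]]; eigenvalues λ = 3, 1.
Eigenvectors: (-1,-1) for λ=3, (-1,-2) for λ=1.
From the initial condition, c_1 = -9, c_2 = 5.
z(ln 3) = (-9)(3^3)(-1) + (5)(3^1)(-2) = 213.

213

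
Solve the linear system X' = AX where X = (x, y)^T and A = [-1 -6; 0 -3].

Coefficient matrix A = [[-1, -6], [0, -3]].
Characteristic polynomial det(A - λI) = λ^2 + 4λ + 3 = 0.
Eigenvalues λ = -1, -3.
For λ=-1: (A-λI) row 1 is [0, -6], so an eigenvector is (1, 0).
For λ=-3: (A-λI) row 1 is [2, -6], so an eigenvector is (3, 1).
General solution: K_1e^(-t)(1,0) + K_2e^(-3t)(3,1).

x(t) = K_1e^(-t) + 3K_2e^(-3t), y(t) = K_2e^(-3t)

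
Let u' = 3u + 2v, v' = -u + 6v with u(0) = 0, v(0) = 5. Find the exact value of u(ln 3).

A = [[3,2],[-1,6]]; eigenvalues λ = 5, 4.
Eigenvectors: (1,1) for λ=5, (-2,-1) for λ=4.
From the initial condition, c_1 = 10, c_2 = 5.
u(ln 3) = (10)(3^5)(1) + (5)(3^4)(-2) = 1620.

1620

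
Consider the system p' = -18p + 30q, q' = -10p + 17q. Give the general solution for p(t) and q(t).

p(t) = 2C_1e^(-3t) - 3C_2e^(2t), q(t) = C_1e^(-3t) - 2C_2e^(2t)

Coefficient matrix A = [[-18, 30], [-10, 17]].
Characteristic polynomial det(A - λI) = λ^2 + λ - 6 = 0.
Eigenvalues λ = -3, 2.
For λ=-3: (A-λI) row 1 is [-15, 30], so an eigenvector is (2, 1).
For λ=2: (A-λI) row 1 is [-20, 30], so an eigenvector is (-3, -2).
General solution: C_1e^(-3t)(2,1) + C_2e^(2t)(-3,-2).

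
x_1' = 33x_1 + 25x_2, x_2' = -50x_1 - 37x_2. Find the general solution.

x_1(t) = -2K_1e^(-2t)sin(5t) - K_1e^(-2t)cos(5t) - K_2e^(-2t)sin(5t) + 2K_2e^(-2t)cos(5t), x_2(t) = 3K_1e^(-2t)sin(5t) + K_1e^(-2t)cos(5t) + K_2e^(-2t)sin(5t) - 3K_2e^(-2t)cos(5t)

Coefficient matrix A = [[33, 25], [-50, -37]].
Characteristic polynomial det(A - λI) = λ^2 + 4λ + 29 = 0.
Eigenvalues λ = -2 ± 5i (complex conjugate pair).
For λ=-2+5i: an eigenvector is (-1,1) - i(-2,3) = (-1 + 2i, 1 - 3i).
A real fundamental pair from Re and Im of e^((-2+5i)t)v: X_1 = e^(-2t)(cos(5t)·(-1,1) + sin(5t)·(-2,3)), X_2 = e^(-2t)(sin(5t)·(-1,1) - cos(5t)·(-2,3)).
General solution: K_1X_1 + K_2X_2.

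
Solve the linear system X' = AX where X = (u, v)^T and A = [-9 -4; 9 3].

u(t) = -2c_1e^(-3t) - 2c_2te^(-3t) + c_2e^(-3t), v(t) = 3c_1e^(-3t) + 3c_2te^(-3t) - c_2e^(-3t)

Coefficient matrix A = [[-9, -4], [9, 3]].
Characteristic polynomial det(A - λI) = λ^2 + 6λ + 9 = 0.
Single eigenvalue λ = -3 with algebraic multiplicity 2.
Eigenvector v = (-2,3); generalized eigenvector w with (A-λI)w=v is (1,-1).
General solution: e^(-3t)[c_1·v + c_2·(t·v + w)].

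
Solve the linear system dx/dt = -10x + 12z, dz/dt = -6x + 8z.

x(t) = -C_1e^(2t) - 2C_2e^(-4t), z(t) = -C_1e^(2t) - C_2e^(-4t)

Coefficient matrix A = [[-10, 12], [-6, 8]].
Characteristic polynomial det(A - λI) = λ^2 + 2λ - 8 = 0.
Eigenvalues λ = 2, -4.
For λ=2: (A-λI) row 1 is [-12, 12], so an eigenvector is (-1, -1).
For λ=-4: (A-λI) row 1 is [-6, 12], so an eigenvector is (-2, -1).
General solution: C_1e^(2t)(-1,-1) + C_2e^(-4t)(-2,-1).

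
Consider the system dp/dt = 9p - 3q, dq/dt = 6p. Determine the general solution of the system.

Coefficient matrix A = [[9, -3], [6, 0]].
Characteristic polynomial det(A - λI) = λ^2 - 9λ + 18 = 0.
Eigenvalues λ = 3, 6.
For λ=3: (A-λI) row 1 is [6, -3], so an eigenvector is (-1, -2).
For λ=6: (A-λI) row 1 is [3, -3], so an eigenvector is (1, 1).
General solution: c_1e^(3t)(-1,-2) + c_2e^(6t)(1,1).

p(t) = -c_1e^(3t) + c_2e^(6t), q(t) = -2c_1e^(3t) + c_2e^(6t)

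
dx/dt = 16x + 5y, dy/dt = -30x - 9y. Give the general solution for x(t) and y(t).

Coefficient matrix A = [[16, 5], [-30, -9]].
Characteristic polynomial det(A - λI) = λ^2 - 7λ + 6 = 0.
Eigenvalues λ = 1, 6.
For λ=1: (A-λI) row 1 is [15, 5], so an eigenvector is (1, -3).
For λ=6: (A-λI) row 1 is [10, 5], so an eigenvector is (-1, 2).
General solution: c_1e^(t)(1,-3) + c_2e^(6t)(-1,2).

x(t) = c_1e^(t) - c_2e^(6t), y(t) = -3c_1e^(t) + 2c_2e^(6t)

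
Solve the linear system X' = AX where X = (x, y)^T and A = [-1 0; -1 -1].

x(t) = c_2e^(-t), y(t) = -c_1e^(-t) - c_2te^(-t) - c_2e^(-t)

Coefficient matrix A = [[-1, 0], [-1, -1]].
Characteristic polynomial det(A - λI) = λ^2 + 2λ + 1 = 0.
Single eigenvalue λ = -1 with algebraic multiplicity 2.
Eigenvector v = (0,-1); generalized eigenvector w with (A-λI)w=v is (1,-1).
General solution: e^(-t)[c_1·v + c_2·(t·v + w)].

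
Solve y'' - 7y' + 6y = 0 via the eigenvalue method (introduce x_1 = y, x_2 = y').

Let x_1 = y, x_2 = y'. Then x_1' = x_2 and x_2' = -6x_1 + 7x_2.
A = [[0,1],[-6,7]]; det(A-λI) = λ^2 - 7λ + 6.
Eigenvalues λ = 1, 6 with eigenvectors (1,1), (1,6).

y(t) = c_1e^(t) + c_2e^(6t)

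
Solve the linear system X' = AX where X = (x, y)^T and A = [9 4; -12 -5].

Coefficient matrix A = [[9, 4], [-12, -5]].
Characteristic polynomial det(A - λI) = λ^2 - 4λ + 3 = 0.
Eigenvalues λ = 1, 3.
For λ=1: (A-λI) row 1 is [8, 4], so an eigenvector is (1, -2).
For λ=3: (A-λI) row 1 is [6, 4], so an eigenvector is (2, -3).
General solution: c_1e^(t)(1,-2) + c_2e^(3t)(2,-3).

x(t) = c_1e^(t) + 2c_2e^(3t), y(t) = -2c_1e^(t) - 3c_2e^(3t)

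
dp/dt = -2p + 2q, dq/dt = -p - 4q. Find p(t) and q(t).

Coefficient matrix A = [[-2, 2], [-1, -4]].
Characteristic polynomial det(A - λI) = λ^2 + 6λ + 10 = 0.
Eigenvalues λ = -3 ± i (complex conjugate pair).
For λ=-3+i: an eigenvector is (1,-1) - i(-1,0) = (1 + i, -1).
A real fundamental pair from Re and Im of e^((-3+i)t)v: X_1 = e^(-3t)(cos(t)·(1,-1) + sin(t)·(-1,0)), X_2 = e^(-3t)(sin(t)·(1,-1) - cos(t)·(-1,0)).
General solution: c_1X_1 + c_2X_2.

p(t) = -c_1e^(-3t)sin(t) + c_1e^(-3t)cos(t) + c_2e^(-3t)sin(t) + c_2e^(-3t)cos(t), q(t) = -c_1e^(-3t)cos(t) - c_2e^(-3t)sin(t)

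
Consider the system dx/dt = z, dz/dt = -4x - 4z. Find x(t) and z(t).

Coefficient matrix A = [[0, 1], [-4, -4]].
Characteristic polynomial det(A - λI) = λ^2 + 4λ + 4 = 0.
Single eigenvalue λ = -2 with algebraic multiplicity 2.
Eigenvector v = (1,-2); generalized eigenvector w with (A-λI)w=v is (1,-1).
General solution: e^(-2t)[c_1·v + c_2·(t·v + w)].

x(t) = c_1e^(-2t) + c_2te^(-2t) + c_2e^(-2t), z(t) = -2c_1e^(-2t) - 2c_2te^(-2t) - c_2e^(-2t)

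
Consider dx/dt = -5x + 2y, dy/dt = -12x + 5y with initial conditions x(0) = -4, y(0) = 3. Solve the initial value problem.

Coefficient matrix A = [[-5, 2], [-12, 5]].
Characteristic polynomial det(A - λI) = λ^2 - 1 = 0.
Eigenvalues λ = -1, 1.
For λ=-1: (A-λI) row 1 is [-4, 2], so an eigenvector is (1, 2).
For λ=1: (A-λI) row 1 is [-6, 2], so an eigenvector is (1, 3).
General solution: c_1e^(-t)(1,2) + c_2e^(t)(1,3).
Applying x(0)=-4, y(0)=3 gives c_1=-15, c_2=11.

x(t) = 11e^(t) - 15e^(-t), y(t) = 33e^(t) - 30e^(-t)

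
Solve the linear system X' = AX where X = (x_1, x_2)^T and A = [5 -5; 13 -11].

x_1(t) = 2C_1e^(-3t)sin(t) - C_1e^(-3t)cos(t) - C_2e^(-3t)sin(t) - 2C_2e^(-3t)cos(t), x_2(t) = 3C_1e^(-3t)sin(t) - 2C_1e^(-3t)cos(t) - 2C_2e^(-3t)sin(t) - 3C_2e^(-3t)cos(t)

Coefficient matrix A = [[5, -5], [13, -11]].
Characteristic polynomial det(A - λI) = λ^2 + 6λ + 10 = 0.
Eigenvalues λ = -3 ± i (complex conjugate pair).
For λ=-3+i: an eigenvector is (-1,-2) - i(2,3) = (-1 - 2i, -2 - 3i).
A real fundamental pair from Re and Im of e^((-3+i)t)v: X_1 = e^(-3t)(cos(t)·(-1,-2) + sin(t)·(2,3)), X_2 = e^(-3t)(sin(t)·(-1,-2) - cos(t)·(2,3)).
General solution: C_1X_1 + C_2X_2.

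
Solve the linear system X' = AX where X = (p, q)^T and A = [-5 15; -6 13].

p(t) = -C_1e^(4t)sin(3t) + 2C_1e^(4t)cos(3t) + 2C_2e^(4t)sin(3t) + C_2e^(4t)cos(3t), q(t) = -C_1e^(4t)sin(3t) + C_1e^(4t)cos(3t) + C_2e^(4t)sin(3t) + C_2e^(4t)cos(3t)

Coefficient matrix A = [[-5, 15], [-6, 13]].
Characteristic polynomial det(A - λI) = λ^2 - 8λ + 25 = 0.
Eigenvalues λ = 4 ± 3i (complex conjugate pair).
For λ=4+3i: an eigenvector is (2,1) - i(-1,-1) = (2 + i, 1 + i).
A real fundamental pair from Re and Im of e^((4+3i)t)v: X_1 = e^(4t)(cos(3t)·(2,1) + sin(3t)·(-1,-1)), X_2 = e^(4t)(sin(3t)·(2,1) - cos(3t)·(-1,-1)).
General solution: C_1X_1 + C_2X_2.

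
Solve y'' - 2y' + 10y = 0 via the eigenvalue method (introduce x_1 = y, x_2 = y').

y(t) = K_1e^(t)cos(3t) + K_2e^(t)sin(3t)

Let x_1 = y, x_2 = y'. Then x_1' = x_2 and x_2' = -10x_1 + 2x_2.
A = [[0,1],[-10,2]]; det(A-λI) = λ^2 - 2λ + 10.
Eigenvalues λ = 1 ± 3i.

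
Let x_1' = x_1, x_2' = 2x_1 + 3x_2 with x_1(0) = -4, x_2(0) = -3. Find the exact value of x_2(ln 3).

-177

A = [[1,0],[2,3]]; eigenvalues λ = 1, 3.
Eigenvectors: (1,-1) for λ=1, (0,-1) for λ=3.
From the initial condition, c_1 = -4, c_2 = 7.
x_2(ln 3) = (-4)(3^1)(-1) + (7)(3^3)(-1) = -177.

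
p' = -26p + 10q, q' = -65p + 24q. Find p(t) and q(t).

p(t) = -K_1e^(-t)sin(5t) + K_1e^(-t)cos(5t) + K_2e^(-t)sin(5t) + K_2e^(-t)cos(5t), q(t) = -3K_1e^(-t)sin(5t) + 2K_1e^(-t)cos(5t) + 2K_2e^(-t)sin(5t) + 3K_2e^(-t)cos(5t)

Coefficient matrix A = [[-26, 10], [-65, 24]].
Characteristic polynomial det(A - λI) = λ^2 + 2λ + 26 = 0.
Eigenvalues λ = -1 ± 5i (complex conjugate pair).
For λ=-1+5i: an eigenvector is (1,2) - i(-1,-3) = (1 + i, 2 + 3i).
A real fundamental pair from Re and Im of e^((-1+5i)t)v: X_1 = e^(-t)(cos(5t)·(1,2) + sin(5t)·(-1,-3)), X_2 = e^(-t)(sin(5t)·(1,2) - cos(5t)·(-1,-3)).
General solution: K_1X_1 + K_2X_2.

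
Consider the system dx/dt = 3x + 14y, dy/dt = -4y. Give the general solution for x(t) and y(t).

Coefficient matrix A = [[3, 14], [0, -4]].
Characteristic polynomial det(A - λI) = λ^2 + λ - 12 = 0.
Eigenvalues λ = 3, -4.
For λ=3: (A-λI) row 1 is [0, 14], so an eigenvector is (1, 0).
For λ=-4: (A-λI) row 1 is [7, 14], so an eigenvector is (2, -1).
General solution: c_1e^(3t)(1,0) + c_2e^(-4t)(2,-1).

x(t) = c_1e^(3t) + 2c_2e^(-4t), y(t) = -c_2e^(-4t)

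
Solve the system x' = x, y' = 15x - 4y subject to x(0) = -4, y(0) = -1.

x(t) = -4e^(t), y(t) = -12e^(t) + 11e^(-4t)

Coefficient matrix A = [[1, 0], [15, -4]].
Characteristic polynomial det(A - λI) = λ^2 + 3λ - 4 = 0.
Eigenvalues λ = -4, 1.
For λ=-4: (A-λI) row 1 is [5, 0], so an eigenvector is (0, -1).
For λ=1: (A-λI) row 2 is [15, -5], so an eigenvector is (1, 3).
General solution: c_1e^(-4t)(0,-1) + c_2e^(t)(1,3).
Applying x(0)=-4, y(0)=-1 gives c_1=-11, c_2=-4.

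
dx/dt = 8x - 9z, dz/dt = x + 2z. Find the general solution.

x(t) = 3c_1e^(5t) + 3c_2te^(5t) + c_2e^(5t), z(t) = c_1e^(5t) + c_2te^(5t)

Coefficient matrix A = [[8, -9], [1, 2]].
Characteristic polynomial det(A - λI) = λ^2 - 10λ + 25 = 0.
Single eigenvalue λ = 5 with algebraic multiplicity 2.
Eigenvector v = (3,1); generalized eigenvector w with (A-λI)w=v is (1,0).
General solution: e^(5t)[c_1·v + c_2·(t·v + w)].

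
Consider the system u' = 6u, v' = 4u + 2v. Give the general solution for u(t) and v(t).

u(t) = -c_2e^(6t), v(t) = c_1e^(2t) - c_2e^(6t)

Coefficient matrix A = [[6, 0], [4, 2]].
Characteristic polynomial det(A - λI) = λ^2 - 8λ + 12 = 0.
Eigenvalues λ = 2, 6.
For λ=2: (A-λI) row 1 is [4, 0], so an eigenvector is (0, 1).
For λ=6: (A-λI) row 2 is [4, -4], so an eigenvector is (-1, -1).
General solution: c_1e^(2t)(0,1) + c_2e^(6t)(-1,-1).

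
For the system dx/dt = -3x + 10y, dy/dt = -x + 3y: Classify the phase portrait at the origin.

center

A = [[-3,10],[-1,3]]; det(A-λI) = λ^2 + 1.
λ = 0 ± i: zero real part.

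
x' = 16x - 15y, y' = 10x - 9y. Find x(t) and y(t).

x(t) = -C_1e^(t) + 3C_2e^(6t), y(t) = -C_1e^(t) + 2C_2e^(6t)

Coefficient matrix A = [[16, -15], [10, -9]].
Characteristic polynomial det(A - λI) = λ^2 - 7λ + 6 = 0.
Eigenvalues λ = 1, 6.
For λ=1: (A-λI) row 1 is [15, -15], so an eigenvector is (-1, -1).
For λ=6: (A-λI) row 1 is [10, -15], so an eigenvector is (3, 2).
General solution: C_1e^(t)(-1,-1) + C_2e^(6t)(3,2).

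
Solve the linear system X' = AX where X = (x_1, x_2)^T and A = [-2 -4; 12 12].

x_1(t) = -2K_1e^(4t) + K_2e^(6t), x_2(t) = 3K_1e^(4t) - 2K_2e^(6t)

Coefficient matrix A = [[-2, -4], [12, 12]].
Characteristic polynomial det(A - λI) = λ^2 - 10λ + 24 = 0.
Eigenvalues λ = 4, 6.
For λ=4: (A-λI) row 1 is [-6, -4], so an eigenvector is (-2, 3).
For λ=6: (A-λI) row 1 is [-8, -4], so an eigenvector is (1, -2).
General solution: K_1e^(4t)(-2,3) + K_2e^(6t)(1,-2).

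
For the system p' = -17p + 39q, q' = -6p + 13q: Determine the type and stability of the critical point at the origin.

A = [[-17,39],[-6,13]]; det(A-λI) = λ^2 + 4λ + 13.
λ = -2 ± 3i: negative real part.

stable spiral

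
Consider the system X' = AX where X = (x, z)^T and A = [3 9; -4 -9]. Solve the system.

x(t) = 3C_1e^(-3t) + 3C_2te^(-3t) + 2C_2e^(-3t), z(t) = -2C_1e^(-3t) - 2C_2te^(-3t) - C_2e^(-3t)

Coefficient matrix A = [[3, 9], [-4, -9]].
Characteristic polynomial det(A - λI) = λ^2 + 6λ + 9 = 0.
Single eigenvalue λ = -3 with algebraic multiplicity 2.
Eigenvector v = (3,-2); generalized eigenvector w with (A-λI)w=v is (2,-1).
General solution: e^(-3t)[C_1·v + C_2·(t·v + w)].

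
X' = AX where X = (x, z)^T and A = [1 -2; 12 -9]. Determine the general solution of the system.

Coefficient matrix A = [[1, -2], [12, -9]].
Characteristic polynomial det(A - λI) = λ^2 + 8λ + 15 = 0.
Eigenvalues λ = -5, -3.
For λ=-5: (A-λI) row 1 is [6, -2], so an eigenvector is (-1, -3).
For λ=-3: (A-λI) row 1 is [4, -2], so an eigenvector is (1, 2).
General solution: c_1e^(-5t)(-1,-3) + c_2e^(-3t)(1,2).

x(t) = -c_1e^(-5t) + c_2e^(-3t), z(t) = -3c_1e^(-5t) + 2c_2e^(-3t)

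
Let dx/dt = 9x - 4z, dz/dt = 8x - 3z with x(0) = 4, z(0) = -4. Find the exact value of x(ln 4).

12256

A = [[9,-4],[8,-3]]; eigenvalues λ = 5, 1.
Eigenvectors: (1,1) for λ=5, (1,2) for λ=1.
From the initial condition, c_1 = 12, c_2 = -8.
x(ln 4) = (12)(4^5)(1) + (-8)(4^1)(1) = 12256.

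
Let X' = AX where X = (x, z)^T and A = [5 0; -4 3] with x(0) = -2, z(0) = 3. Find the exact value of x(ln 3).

-486

A = [[5,0],[-4,3]]; eigenvalues λ = 5, 3.
Eigenvectors: (-1,2) for λ=5, (0,-1) for λ=3.
From the initial condition, c_1 = 2, c_2 = 1.
x(ln 3) = (2)(3^5)(-1) + (1)(3^3)(0) = -486.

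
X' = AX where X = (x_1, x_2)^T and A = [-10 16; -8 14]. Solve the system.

x_1(t) = -2K_1e^(-2t) + K_2e^(6t), x_2(t) = -K_1e^(-2t) + K_2e^(6t)

Coefficient matrix A = [[-10, 16], [-8, 14]].
Characteristic polynomial det(A - λI) = λ^2 - 4λ - 12 = 0.
Eigenvalues λ = -2, 6.
For λ=-2: (A-λI) row 1 is [-8, 16], so an eigenvector is (-2, -1).
For λ=6: (A-λI) row 1 is [-16, 16], so an eigenvector is (1, 1).
General solution: K_1e^(-2t)(-2,-1) + K_2e^(6t)(1,1).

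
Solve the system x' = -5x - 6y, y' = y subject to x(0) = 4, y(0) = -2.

Coefficient matrix A = [[-5, -6], [0, 1]].
Characteristic polynomial det(A - λI) = λ^2 + 4λ - 5 = 0.
Eigenvalues λ = 1, -5.
For λ=1: (A-λI) row 1 is [-6, -6], so an eigenvector is (-1, 1).
For λ=-5: (A-λI) row 1 is [0, -6], so an eigenvector is (-1, 0).
General solution: c_1e^(t)(-1,1) + c_2e^(-5t)(-1,0).
Applying x(0)=4, y(0)=-2 gives c_1=-2, c_2=-2.

x(t) = 2e^(t) + 2e^(-5t), y(t) = -2e^(t)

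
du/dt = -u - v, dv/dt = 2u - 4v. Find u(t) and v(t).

u(t) = -C_1e^(-2t) + C_2e^(-3t), v(t) = -C_1e^(-2t) + 2C_2e^(-3t)

Coefficient matrix A = [[-1, -1], [2, -4]].
Characteristic polynomial det(A - λI) = λ^2 + 5λ + 6 = 0.
Eigenvalues λ = -2, -3.
For λ=-2: (A-λI) row 1 is [1, -1], so an eigenvector is (-1, -1).
For λ=-3: (A-λI) row 1 is [2, -1], so an eigenvector is (1, 2).
General solution: C_1e^(-2t)(-1,-1) + C_2e^(-3t)(1,2).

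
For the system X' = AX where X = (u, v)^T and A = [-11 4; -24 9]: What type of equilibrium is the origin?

A = [[-11,4],[-24,9]]; det(A-λI) = λ^2 + 2λ - 3.
λ = -3, 1: opposite signs.

saddle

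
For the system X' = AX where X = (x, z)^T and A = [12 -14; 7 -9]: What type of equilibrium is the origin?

saddle

A = [[12,-14],[7,-9]]; det(A-λI) = λ^2 - 3λ - 10.
λ = -2, 5: opposite signs.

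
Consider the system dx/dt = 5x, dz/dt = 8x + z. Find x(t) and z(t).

Coefficient matrix A = [[5, 0], [8, 1]].
Characteristic polynomial det(A - λI) = λ^2 - 6λ + 5 = 0.
Eigenvalues λ = 5, 1.
For λ=5: (A-λI) row 2 is [8, -4], so an eigenvector is (-1, -2).
For λ=1: (A-λI) row 1 is [4, 0], so an eigenvector is (0, -1).
General solution: c_1e^(5t)(-1,-2) + c_2e^(t)(0,-1).

x(t) = -c_1e^(5t), z(t) = -2c_1e^(5t) - c_2e^(t)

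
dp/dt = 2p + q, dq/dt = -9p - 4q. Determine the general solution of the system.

Coefficient matrix A = [[2, 1], [-9, -4]].
Characteristic polynomial det(A - λI) = λ^2 + 2λ + 1 = 0.
Single eigenvalue λ = -1 with algebraic multiplicity 2.
Eigenvector v = (1,-3); generalized eigenvector w with (A-λI)w=v is (1,-2).
General solution: e^(-t)[c_1·v + c_2·(t·v + w)].

p(t) = c_1e^(-t) + c_2te^(-t) + c_2e^(-t), q(t) = -3c_1e^(-t) - 3c_2te^(-t) - 2c_2e^(-t)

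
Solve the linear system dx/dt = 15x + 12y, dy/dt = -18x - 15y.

Coefficient matrix A = [[15, 12], [-18, -15]].
Characteristic polynomial det(A - λI) = λ^2 - 9 = 0.
Eigenvalues λ = 3, -3.
For λ=3: (A-λI) row 1 is [12, 12], so an eigenvector is (1, -1).
For λ=-3: (A-λI) row 1 is [18, 12], so an eigenvector is (2, -3).
General solution: C_1e^(3t)(1,-1) + C_2e^(-3t)(2,-3).

x(t) = C_1e^(3t) + 2C_2e^(-3t), y(t) = -C_1e^(3t) - 3C_2e^(-3t)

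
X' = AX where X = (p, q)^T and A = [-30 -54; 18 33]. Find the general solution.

p(t) = -3C_1e^(6t) - 2C_2e^(-3t), q(t) = 2C_1e^(6t) + C_2e^(-3t)

Coefficient matrix A = [[-30, -54], [18, 33]].
Characteristic polynomial det(A - λI) = λ^2 - 3λ - 18 = 0.
Eigenvalues λ = 6, -3.
For λ=6: (A-λI) row 1 is [-36, -54], so an eigenvector is (-3, 2).
For λ=-3: (A-λI) row 1 is [-27, -54], so an eigenvector is (-2, 1).
General solution: C_1e^(6t)(-3,2) + C_2e^(-3t)(-2,1).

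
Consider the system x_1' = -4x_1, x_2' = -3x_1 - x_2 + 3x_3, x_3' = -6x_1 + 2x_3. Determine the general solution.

x_1(t) = c_3e^(-4t), x_2(t) = c_1e^(2t) + c_2e^(-t), x_3(t) = c_1e^(2t) + c_3e^(-4t)

Coefficient matrix A = [[-4, 0, 0], [-3, -1, 3], [-6, 0, 2]].
det(A - λI) = 0 gives eigenvalues λ = 2, -1, -4.
For λ=2: eigenvector (0,1,1).
For λ=-1: eigenvector (0,1,0).
For λ=-4: eigenvector (1,0,1).
General solution: c_1e^(2t)(0,1,1) + c_2e^(-t)(0,1,0) + c_3e^(-4t)(1,0,1).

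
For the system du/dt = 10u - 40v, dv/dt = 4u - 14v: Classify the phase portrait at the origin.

stable spiral

A = [[10,-40],[4,-14]]; det(A-λI) = λ^2 + 4λ + 20.
λ = -2 ± 4i: negative real part.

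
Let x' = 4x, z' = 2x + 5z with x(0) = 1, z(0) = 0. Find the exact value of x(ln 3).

81

A = [[4,0],[2,5]]; eigenvalues λ = 5, 4.
Eigenvectors: (0,1) for λ=5, (-1,2) for λ=4.
From the initial condition, c_1 = 2, c_2 = -1.
x(ln 3) = (2)(3^5)(0) + (-1)(3^4)(-1) = 81.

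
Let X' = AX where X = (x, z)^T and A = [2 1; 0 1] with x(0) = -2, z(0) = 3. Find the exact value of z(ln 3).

9

A = [[2,1],[0,1]]; eigenvalues λ = 1, 2.
Eigenvectors: (1,-1) for λ=1, (-1,0) for λ=2.
From the initial condition, c_1 = -3, c_2 = -1.
z(ln 3) = (-3)(3^1)(-1) + (-1)(3^2)(0) = 9.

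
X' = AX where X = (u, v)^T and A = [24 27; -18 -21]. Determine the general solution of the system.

Coefficient matrix A = [[24, 27], [-18, -21]].
Characteristic polynomial det(A - λI) = λ^2 - 3λ - 18 = 0.
Eigenvalues λ = 6, -3.
For λ=6: (A-λI) row 1 is [18, 27], so an eigenvector is (3, -2).
For λ=-3: (A-λI) row 1 is [27, 27], so an eigenvector is (1, -1).
General solution: K_1e^(6t)(3,-2) + K_2e^(-3t)(1,-1).

u(t) = 3K_1e^(6t) + K_2e^(-3t), v(t) = -2K_1e^(6t) - K_2e^(-3t)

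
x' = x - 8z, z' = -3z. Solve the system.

x(t) = -2K_1e^(-3t) - K_2e^(t), z(t) = -K_1e^(-3t)

Coefficient matrix A = [[1, -8], [0, -3]].
Characteristic polynomial det(A - λI) = λ^2 + 2λ - 3 = 0.
Eigenvalues λ = -3, 1.
For λ=-3: (A-λI) row 1 is [4, -8], so an eigenvector is (-2, -1).
For λ=1: (A-λI) row 1 is [0, -8], so an eigenvector is (-1, 0).
General solution: K_1e^(-3t)(-2,-1) + K_2e^(t)(-1,0).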